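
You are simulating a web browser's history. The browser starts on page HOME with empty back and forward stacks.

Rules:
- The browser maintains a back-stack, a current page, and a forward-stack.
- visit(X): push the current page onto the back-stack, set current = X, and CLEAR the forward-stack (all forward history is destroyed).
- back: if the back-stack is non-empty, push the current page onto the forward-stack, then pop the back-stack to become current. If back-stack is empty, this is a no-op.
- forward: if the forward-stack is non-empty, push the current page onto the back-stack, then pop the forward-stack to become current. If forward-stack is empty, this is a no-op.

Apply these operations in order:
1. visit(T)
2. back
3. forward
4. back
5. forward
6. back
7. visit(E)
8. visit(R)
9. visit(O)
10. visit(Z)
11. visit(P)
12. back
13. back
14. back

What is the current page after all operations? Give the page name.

Answer: R

Derivation:
After 1 (visit(T)): cur=T back=1 fwd=0
After 2 (back): cur=HOME back=0 fwd=1
After 3 (forward): cur=T back=1 fwd=0
After 4 (back): cur=HOME back=0 fwd=1
After 5 (forward): cur=T back=1 fwd=0
After 6 (back): cur=HOME back=0 fwd=1
After 7 (visit(E)): cur=E back=1 fwd=0
After 8 (visit(R)): cur=R back=2 fwd=0
After 9 (visit(O)): cur=O back=3 fwd=0
After 10 (visit(Z)): cur=Z back=4 fwd=0
After 11 (visit(P)): cur=P back=5 fwd=0
After 12 (back): cur=Z back=4 fwd=1
After 13 (back): cur=O back=3 fwd=2
After 14 (back): cur=R back=2 fwd=3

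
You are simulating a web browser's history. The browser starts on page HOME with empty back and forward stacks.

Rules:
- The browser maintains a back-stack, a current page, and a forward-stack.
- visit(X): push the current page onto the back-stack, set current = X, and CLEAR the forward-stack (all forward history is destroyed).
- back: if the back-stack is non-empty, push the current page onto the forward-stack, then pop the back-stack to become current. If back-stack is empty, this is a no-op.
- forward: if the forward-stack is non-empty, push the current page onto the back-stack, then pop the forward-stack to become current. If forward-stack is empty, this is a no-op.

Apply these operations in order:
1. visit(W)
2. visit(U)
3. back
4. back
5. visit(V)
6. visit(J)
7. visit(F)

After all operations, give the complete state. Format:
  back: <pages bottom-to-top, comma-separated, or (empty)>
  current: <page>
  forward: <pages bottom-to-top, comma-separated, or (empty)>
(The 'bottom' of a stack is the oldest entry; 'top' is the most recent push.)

After 1 (visit(W)): cur=W back=1 fwd=0
After 2 (visit(U)): cur=U back=2 fwd=0
After 3 (back): cur=W back=1 fwd=1
After 4 (back): cur=HOME back=0 fwd=2
After 5 (visit(V)): cur=V back=1 fwd=0
After 6 (visit(J)): cur=J back=2 fwd=0
After 7 (visit(F)): cur=F back=3 fwd=0

Answer: back: HOME,V,J
current: F
forward: (empty)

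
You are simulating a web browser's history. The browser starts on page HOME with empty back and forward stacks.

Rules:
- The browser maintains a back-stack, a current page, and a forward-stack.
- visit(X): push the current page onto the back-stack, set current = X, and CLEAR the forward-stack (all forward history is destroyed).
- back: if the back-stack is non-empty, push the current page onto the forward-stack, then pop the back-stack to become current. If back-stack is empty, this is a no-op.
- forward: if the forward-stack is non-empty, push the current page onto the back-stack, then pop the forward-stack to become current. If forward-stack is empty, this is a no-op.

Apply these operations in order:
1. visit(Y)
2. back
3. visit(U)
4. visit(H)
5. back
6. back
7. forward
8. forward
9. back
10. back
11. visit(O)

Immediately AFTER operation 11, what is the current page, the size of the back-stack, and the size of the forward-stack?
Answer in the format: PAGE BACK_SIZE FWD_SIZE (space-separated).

After 1 (visit(Y)): cur=Y back=1 fwd=0
After 2 (back): cur=HOME back=0 fwd=1
After 3 (visit(U)): cur=U back=1 fwd=0
After 4 (visit(H)): cur=H back=2 fwd=0
After 5 (back): cur=U back=1 fwd=1
After 6 (back): cur=HOME back=0 fwd=2
After 7 (forward): cur=U back=1 fwd=1
After 8 (forward): cur=H back=2 fwd=0
After 9 (back): cur=U back=1 fwd=1
After 10 (back): cur=HOME back=0 fwd=2
After 11 (visit(O)): cur=O back=1 fwd=0

O 1 0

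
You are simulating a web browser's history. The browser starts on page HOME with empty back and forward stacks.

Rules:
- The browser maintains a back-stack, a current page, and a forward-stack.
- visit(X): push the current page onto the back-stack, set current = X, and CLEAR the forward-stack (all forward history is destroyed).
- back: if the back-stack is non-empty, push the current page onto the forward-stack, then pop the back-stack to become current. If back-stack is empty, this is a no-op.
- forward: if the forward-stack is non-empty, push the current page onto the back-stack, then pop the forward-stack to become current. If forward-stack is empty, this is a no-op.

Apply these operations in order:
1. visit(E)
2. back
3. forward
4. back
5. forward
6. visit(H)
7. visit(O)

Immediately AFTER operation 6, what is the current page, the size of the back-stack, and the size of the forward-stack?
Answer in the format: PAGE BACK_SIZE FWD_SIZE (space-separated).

After 1 (visit(E)): cur=E back=1 fwd=0
After 2 (back): cur=HOME back=0 fwd=1
After 3 (forward): cur=E back=1 fwd=0
After 4 (back): cur=HOME back=0 fwd=1
After 5 (forward): cur=E back=1 fwd=0
After 6 (visit(H)): cur=H back=2 fwd=0

H 2 0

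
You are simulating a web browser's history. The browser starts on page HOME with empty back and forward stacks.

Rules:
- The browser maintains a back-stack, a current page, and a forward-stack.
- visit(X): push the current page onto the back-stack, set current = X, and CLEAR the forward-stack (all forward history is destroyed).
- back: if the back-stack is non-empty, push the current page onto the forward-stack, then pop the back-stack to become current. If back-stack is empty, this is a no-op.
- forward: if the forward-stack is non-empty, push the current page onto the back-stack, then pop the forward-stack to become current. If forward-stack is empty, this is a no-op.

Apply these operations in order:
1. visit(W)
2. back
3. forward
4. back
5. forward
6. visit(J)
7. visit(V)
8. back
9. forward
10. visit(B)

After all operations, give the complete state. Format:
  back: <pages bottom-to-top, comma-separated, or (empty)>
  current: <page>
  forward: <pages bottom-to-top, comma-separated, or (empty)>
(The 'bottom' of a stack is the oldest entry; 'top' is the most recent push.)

After 1 (visit(W)): cur=W back=1 fwd=0
After 2 (back): cur=HOME back=0 fwd=1
After 3 (forward): cur=W back=1 fwd=0
After 4 (back): cur=HOME back=0 fwd=1
After 5 (forward): cur=W back=1 fwd=0
After 6 (visit(J)): cur=J back=2 fwd=0
After 7 (visit(V)): cur=V back=3 fwd=0
After 8 (back): cur=J back=2 fwd=1
After 9 (forward): cur=V back=3 fwd=0
After 10 (visit(B)): cur=B back=4 fwd=0

Answer: back: HOME,W,J,V
current: B
forward: (empty)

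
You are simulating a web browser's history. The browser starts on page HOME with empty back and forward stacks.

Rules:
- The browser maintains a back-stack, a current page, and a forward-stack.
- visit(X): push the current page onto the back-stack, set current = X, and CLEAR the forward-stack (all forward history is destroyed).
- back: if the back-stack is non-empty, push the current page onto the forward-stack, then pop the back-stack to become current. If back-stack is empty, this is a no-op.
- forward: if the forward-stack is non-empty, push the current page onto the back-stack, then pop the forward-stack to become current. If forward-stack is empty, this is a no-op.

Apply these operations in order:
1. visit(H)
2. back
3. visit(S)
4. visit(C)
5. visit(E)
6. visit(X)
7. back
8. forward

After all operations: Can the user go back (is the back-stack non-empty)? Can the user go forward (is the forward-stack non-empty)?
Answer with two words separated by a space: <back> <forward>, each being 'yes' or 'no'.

Answer: yes no

Derivation:
After 1 (visit(H)): cur=H back=1 fwd=0
After 2 (back): cur=HOME back=0 fwd=1
After 3 (visit(S)): cur=S back=1 fwd=0
After 4 (visit(C)): cur=C back=2 fwd=0
After 5 (visit(E)): cur=E back=3 fwd=0
After 6 (visit(X)): cur=X back=4 fwd=0
After 7 (back): cur=E back=3 fwd=1
After 8 (forward): cur=X back=4 fwd=0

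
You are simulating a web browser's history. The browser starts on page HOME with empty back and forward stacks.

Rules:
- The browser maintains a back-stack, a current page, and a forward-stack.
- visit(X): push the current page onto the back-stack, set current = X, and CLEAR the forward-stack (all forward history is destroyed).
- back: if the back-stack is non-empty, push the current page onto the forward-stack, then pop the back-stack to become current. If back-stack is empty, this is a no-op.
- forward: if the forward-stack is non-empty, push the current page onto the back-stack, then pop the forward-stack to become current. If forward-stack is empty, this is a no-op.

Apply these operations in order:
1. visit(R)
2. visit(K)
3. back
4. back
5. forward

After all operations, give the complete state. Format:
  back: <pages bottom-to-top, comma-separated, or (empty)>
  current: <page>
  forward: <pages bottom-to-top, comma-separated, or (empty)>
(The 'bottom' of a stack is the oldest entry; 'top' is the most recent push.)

After 1 (visit(R)): cur=R back=1 fwd=0
After 2 (visit(K)): cur=K back=2 fwd=0
After 3 (back): cur=R back=1 fwd=1
After 4 (back): cur=HOME back=0 fwd=2
After 5 (forward): cur=R back=1 fwd=1

Answer: back: HOME
current: R
forward: K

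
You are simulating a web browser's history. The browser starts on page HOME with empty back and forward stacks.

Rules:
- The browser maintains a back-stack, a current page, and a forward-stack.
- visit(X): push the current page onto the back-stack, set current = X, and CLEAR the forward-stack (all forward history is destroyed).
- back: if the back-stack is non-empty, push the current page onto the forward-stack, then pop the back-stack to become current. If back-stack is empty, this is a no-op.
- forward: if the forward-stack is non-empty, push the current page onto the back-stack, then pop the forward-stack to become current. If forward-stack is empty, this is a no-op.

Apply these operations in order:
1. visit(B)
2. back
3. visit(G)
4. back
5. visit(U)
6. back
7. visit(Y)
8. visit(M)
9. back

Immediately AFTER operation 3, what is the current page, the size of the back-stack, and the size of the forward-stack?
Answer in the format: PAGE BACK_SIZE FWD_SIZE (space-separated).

After 1 (visit(B)): cur=B back=1 fwd=0
After 2 (back): cur=HOME back=0 fwd=1
After 3 (visit(G)): cur=G back=1 fwd=0

G 1 0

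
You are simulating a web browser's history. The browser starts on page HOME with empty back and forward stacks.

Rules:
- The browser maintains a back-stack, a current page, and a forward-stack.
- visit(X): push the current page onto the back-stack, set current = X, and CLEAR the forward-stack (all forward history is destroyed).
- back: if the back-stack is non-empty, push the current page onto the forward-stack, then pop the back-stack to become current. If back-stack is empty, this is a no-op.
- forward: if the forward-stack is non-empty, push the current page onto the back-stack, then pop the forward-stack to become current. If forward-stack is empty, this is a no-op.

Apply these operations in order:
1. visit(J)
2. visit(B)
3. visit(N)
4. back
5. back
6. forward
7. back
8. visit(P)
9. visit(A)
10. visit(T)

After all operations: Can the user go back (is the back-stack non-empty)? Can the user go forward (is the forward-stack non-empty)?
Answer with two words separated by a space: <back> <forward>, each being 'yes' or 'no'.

After 1 (visit(J)): cur=J back=1 fwd=0
After 2 (visit(B)): cur=B back=2 fwd=0
After 3 (visit(N)): cur=N back=3 fwd=0
After 4 (back): cur=B back=2 fwd=1
After 5 (back): cur=J back=1 fwd=2
After 6 (forward): cur=B back=2 fwd=1
After 7 (back): cur=J back=1 fwd=2
After 8 (visit(P)): cur=P back=2 fwd=0
After 9 (visit(A)): cur=A back=3 fwd=0
After 10 (visit(T)): cur=T back=4 fwd=0

Answer: yes no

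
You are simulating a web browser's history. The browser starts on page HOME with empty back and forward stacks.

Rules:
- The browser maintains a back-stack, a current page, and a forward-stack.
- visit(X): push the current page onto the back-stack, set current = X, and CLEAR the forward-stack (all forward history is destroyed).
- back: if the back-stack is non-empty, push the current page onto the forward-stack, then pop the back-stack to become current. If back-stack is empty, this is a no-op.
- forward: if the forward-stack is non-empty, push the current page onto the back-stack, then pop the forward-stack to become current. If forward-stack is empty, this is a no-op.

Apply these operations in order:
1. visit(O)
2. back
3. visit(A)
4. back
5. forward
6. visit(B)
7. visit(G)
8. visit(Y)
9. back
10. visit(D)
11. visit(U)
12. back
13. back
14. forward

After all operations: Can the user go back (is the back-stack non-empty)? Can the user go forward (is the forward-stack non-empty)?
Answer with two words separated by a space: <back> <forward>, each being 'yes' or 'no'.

After 1 (visit(O)): cur=O back=1 fwd=0
After 2 (back): cur=HOME back=0 fwd=1
After 3 (visit(A)): cur=A back=1 fwd=0
After 4 (back): cur=HOME back=0 fwd=1
After 5 (forward): cur=A back=1 fwd=0
After 6 (visit(B)): cur=B back=2 fwd=0
After 7 (visit(G)): cur=G back=3 fwd=0
After 8 (visit(Y)): cur=Y back=4 fwd=0
After 9 (back): cur=G back=3 fwd=1
After 10 (visit(D)): cur=D back=4 fwd=0
After 11 (visit(U)): cur=U back=5 fwd=0
After 12 (back): cur=D back=4 fwd=1
After 13 (back): cur=G back=3 fwd=2
After 14 (forward): cur=D back=4 fwd=1

Answer: yes yes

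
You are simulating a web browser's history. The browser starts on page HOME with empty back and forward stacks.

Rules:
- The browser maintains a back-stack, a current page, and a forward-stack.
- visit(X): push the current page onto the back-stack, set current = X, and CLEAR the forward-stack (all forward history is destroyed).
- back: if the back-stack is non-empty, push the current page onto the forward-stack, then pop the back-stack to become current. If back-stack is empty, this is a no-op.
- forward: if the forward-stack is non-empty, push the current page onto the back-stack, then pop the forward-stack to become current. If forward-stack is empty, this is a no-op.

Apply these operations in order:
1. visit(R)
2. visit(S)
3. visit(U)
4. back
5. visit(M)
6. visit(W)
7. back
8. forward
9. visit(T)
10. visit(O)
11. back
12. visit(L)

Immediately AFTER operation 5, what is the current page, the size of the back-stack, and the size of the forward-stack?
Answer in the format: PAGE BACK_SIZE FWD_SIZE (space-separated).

After 1 (visit(R)): cur=R back=1 fwd=0
After 2 (visit(S)): cur=S back=2 fwd=0
After 3 (visit(U)): cur=U back=3 fwd=0
After 4 (back): cur=S back=2 fwd=1
After 5 (visit(M)): cur=M back=3 fwd=0

M 3 0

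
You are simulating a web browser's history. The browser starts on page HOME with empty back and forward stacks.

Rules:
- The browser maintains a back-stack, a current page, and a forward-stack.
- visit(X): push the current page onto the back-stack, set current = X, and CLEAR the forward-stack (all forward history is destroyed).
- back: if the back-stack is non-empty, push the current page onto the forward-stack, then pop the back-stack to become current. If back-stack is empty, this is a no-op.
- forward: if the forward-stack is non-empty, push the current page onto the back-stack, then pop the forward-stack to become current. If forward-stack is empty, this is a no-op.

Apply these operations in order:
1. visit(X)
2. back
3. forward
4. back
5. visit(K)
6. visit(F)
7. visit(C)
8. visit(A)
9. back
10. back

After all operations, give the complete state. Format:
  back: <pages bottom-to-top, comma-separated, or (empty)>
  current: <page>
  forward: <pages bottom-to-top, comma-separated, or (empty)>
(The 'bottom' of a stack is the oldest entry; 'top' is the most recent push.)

After 1 (visit(X)): cur=X back=1 fwd=0
After 2 (back): cur=HOME back=0 fwd=1
After 3 (forward): cur=X back=1 fwd=0
After 4 (back): cur=HOME back=0 fwd=1
After 5 (visit(K)): cur=K back=1 fwd=0
After 6 (visit(F)): cur=F back=2 fwd=0
After 7 (visit(C)): cur=C back=3 fwd=0
After 8 (visit(A)): cur=A back=4 fwd=0
After 9 (back): cur=C back=3 fwd=1
After 10 (back): cur=F back=2 fwd=2

Answer: back: HOME,K
current: F
forward: A,C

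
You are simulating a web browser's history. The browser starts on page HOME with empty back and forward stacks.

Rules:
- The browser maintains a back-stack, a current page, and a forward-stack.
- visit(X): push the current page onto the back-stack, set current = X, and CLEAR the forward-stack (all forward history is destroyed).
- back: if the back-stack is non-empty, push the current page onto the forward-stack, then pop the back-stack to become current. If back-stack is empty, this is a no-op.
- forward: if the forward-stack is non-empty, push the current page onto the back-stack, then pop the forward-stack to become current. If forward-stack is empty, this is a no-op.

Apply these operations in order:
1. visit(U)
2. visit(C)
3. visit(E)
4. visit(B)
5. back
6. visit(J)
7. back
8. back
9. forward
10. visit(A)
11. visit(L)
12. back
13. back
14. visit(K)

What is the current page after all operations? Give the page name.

After 1 (visit(U)): cur=U back=1 fwd=0
After 2 (visit(C)): cur=C back=2 fwd=0
After 3 (visit(E)): cur=E back=3 fwd=0
After 4 (visit(B)): cur=B back=4 fwd=0
After 5 (back): cur=E back=3 fwd=1
After 6 (visit(J)): cur=J back=4 fwd=0
After 7 (back): cur=E back=3 fwd=1
After 8 (back): cur=C back=2 fwd=2
After 9 (forward): cur=E back=3 fwd=1
After 10 (visit(A)): cur=A back=4 fwd=0
After 11 (visit(L)): cur=L back=5 fwd=0
After 12 (back): cur=A back=4 fwd=1
After 13 (back): cur=E back=3 fwd=2
After 14 (visit(K)): cur=K back=4 fwd=0

Answer: K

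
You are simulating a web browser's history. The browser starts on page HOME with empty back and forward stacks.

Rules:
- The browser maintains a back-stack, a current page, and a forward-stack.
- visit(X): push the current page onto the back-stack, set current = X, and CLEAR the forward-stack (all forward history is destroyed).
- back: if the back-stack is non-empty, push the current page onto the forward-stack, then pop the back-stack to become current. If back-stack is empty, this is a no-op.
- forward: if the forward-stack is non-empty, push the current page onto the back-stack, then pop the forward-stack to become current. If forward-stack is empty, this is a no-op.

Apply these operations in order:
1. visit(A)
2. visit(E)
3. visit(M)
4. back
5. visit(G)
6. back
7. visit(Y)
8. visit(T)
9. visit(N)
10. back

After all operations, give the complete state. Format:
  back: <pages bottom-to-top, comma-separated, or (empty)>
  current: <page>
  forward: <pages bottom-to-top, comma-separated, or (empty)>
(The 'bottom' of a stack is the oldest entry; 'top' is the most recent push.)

After 1 (visit(A)): cur=A back=1 fwd=0
After 2 (visit(E)): cur=E back=2 fwd=0
After 3 (visit(M)): cur=M back=3 fwd=0
After 4 (back): cur=E back=2 fwd=1
After 5 (visit(G)): cur=G back=3 fwd=0
After 6 (back): cur=E back=2 fwd=1
After 7 (visit(Y)): cur=Y back=3 fwd=0
After 8 (visit(T)): cur=T back=4 fwd=0
After 9 (visit(N)): cur=N back=5 fwd=0
After 10 (back): cur=T back=4 fwd=1

Answer: back: HOME,A,E,Y
current: T
forward: N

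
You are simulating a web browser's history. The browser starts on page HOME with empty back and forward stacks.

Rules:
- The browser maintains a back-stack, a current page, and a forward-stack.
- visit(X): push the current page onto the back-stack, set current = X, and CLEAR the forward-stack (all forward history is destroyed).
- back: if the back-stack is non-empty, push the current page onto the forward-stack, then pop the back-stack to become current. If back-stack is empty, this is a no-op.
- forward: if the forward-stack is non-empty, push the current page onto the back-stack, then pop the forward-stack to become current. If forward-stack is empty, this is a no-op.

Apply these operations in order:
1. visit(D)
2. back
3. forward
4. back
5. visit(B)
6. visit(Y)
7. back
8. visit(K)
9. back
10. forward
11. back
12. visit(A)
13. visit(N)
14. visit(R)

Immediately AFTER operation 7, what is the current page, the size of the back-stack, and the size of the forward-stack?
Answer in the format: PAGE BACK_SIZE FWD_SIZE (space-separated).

After 1 (visit(D)): cur=D back=1 fwd=0
After 2 (back): cur=HOME back=0 fwd=1
After 3 (forward): cur=D back=1 fwd=0
After 4 (back): cur=HOME back=0 fwd=1
After 5 (visit(B)): cur=B back=1 fwd=0
After 6 (visit(Y)): cur=Y back=2 fwd=0
After 7 (back): cur=B back=1 fwd=1

B 1 1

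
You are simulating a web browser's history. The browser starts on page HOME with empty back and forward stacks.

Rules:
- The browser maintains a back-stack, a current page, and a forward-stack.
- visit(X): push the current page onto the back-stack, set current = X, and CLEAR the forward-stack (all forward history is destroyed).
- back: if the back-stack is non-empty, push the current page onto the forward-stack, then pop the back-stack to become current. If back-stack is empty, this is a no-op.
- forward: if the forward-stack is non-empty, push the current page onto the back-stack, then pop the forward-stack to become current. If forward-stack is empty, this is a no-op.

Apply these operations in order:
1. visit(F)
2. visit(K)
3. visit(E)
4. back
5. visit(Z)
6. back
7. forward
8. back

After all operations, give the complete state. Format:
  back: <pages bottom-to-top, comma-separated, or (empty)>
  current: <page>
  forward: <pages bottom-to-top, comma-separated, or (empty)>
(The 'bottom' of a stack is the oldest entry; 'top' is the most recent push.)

After 1 (visit(F)): cur=F back=1 fwd=0
After 2 (visit(K)): cur=K back=2 fwd=0
After 3 (visit(E)): cur=E back=3 fwd=0
After 4 (back): cur=K back=2 fwd=1
After 5 (visit(Z)): cur=Z back=3 fwd=0
After 6 (back): cur=K back=2 fwd=1
After 7 (forward): cur=Z back=3 fwd=0
After 8 (back): cur=K back=2 fwd=1

Answer: back: HOME,F
current: K
forward: Z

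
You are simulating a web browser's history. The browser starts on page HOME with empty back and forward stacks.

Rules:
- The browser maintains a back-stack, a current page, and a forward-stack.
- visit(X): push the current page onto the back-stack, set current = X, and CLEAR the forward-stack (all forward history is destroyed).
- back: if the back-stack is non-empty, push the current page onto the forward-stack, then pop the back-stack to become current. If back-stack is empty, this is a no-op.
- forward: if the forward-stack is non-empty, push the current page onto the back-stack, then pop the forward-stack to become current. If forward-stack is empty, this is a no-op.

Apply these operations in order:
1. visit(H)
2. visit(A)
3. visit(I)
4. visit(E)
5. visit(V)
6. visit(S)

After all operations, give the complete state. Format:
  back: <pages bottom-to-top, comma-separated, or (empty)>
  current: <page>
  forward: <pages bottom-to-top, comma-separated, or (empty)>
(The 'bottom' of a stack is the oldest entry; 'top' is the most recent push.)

Answer: back: HOME,H,A,I,E,V
current: S
forward: (empty)

Derivation:
After 1 (visit(H)): cur=H back=1 fwd=0
After 2 (visit(A)): cur=A back=2 fwd=0
After 3 (visit(I)): cur=I back=3 fwd=0
After 4 (visit(E)): cur=E back=4 fwd=0
After 5 (visit(V)): cur=V back=5 fwd=0
After 6 (visit(S)): cur=S back=6 fwd=0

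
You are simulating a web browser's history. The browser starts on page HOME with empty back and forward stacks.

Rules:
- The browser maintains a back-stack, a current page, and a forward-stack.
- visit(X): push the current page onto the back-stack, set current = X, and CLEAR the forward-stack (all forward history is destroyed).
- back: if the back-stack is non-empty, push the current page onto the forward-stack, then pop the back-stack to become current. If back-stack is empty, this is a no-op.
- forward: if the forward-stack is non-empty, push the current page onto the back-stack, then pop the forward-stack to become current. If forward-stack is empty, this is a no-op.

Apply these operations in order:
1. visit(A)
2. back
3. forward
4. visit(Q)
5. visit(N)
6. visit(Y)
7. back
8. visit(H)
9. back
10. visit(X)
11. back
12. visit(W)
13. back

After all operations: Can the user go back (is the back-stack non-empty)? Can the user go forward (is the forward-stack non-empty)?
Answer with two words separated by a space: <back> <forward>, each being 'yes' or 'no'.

Answer: yes yes

Derivation:
After 1 (visit(A)): cur=A back=1 fwd=0
After 2 (back): cur=HOME back=0 fwd=1
After 3 (forward): cur=A back=1 fwd=0
After 4 (visit(Q)): cur=Q back=2 fwd=0
After 5 (visit(N)): cur=N back=3 fwd=0
After 6 (visit(Y)): cur=Y back=4 fwd=0
After 7 (back): cur=N back=3 fwd=1
After 8 (visit(H)): cur=H back=4 fwd=0
After 9 (back): cur=N back=3 fwd=1
After 10 (visit(X)): cur=X back=4 fwd=0
After 11 (back): cur=N back=3 fwd=1
After 12 (visit(W)): cur=W back=4 fwd=0
After 13 (back): cur=N back=3 fwd=1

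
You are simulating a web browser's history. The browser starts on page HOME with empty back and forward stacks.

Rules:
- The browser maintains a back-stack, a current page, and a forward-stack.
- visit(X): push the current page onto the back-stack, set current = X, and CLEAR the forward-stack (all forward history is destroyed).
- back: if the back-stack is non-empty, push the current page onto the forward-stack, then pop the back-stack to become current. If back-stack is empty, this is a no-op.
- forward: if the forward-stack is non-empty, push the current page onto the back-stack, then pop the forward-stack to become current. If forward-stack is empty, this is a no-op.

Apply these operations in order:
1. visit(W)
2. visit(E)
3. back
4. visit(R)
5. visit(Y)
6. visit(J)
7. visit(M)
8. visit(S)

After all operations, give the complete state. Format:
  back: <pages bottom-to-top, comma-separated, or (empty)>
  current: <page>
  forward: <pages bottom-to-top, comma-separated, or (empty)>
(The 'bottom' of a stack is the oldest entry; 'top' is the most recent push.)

After 1 (visit(W)): cur=W back=1 fwd=0
After 2 (visit(E)): cur=E back=2 fwd=0
After 3 (back): cur=W back=1 fwd=1
After 4 (visit(R)): cur=R back=2 fwd=0
After 5 (visit(Y)): cur=Y back=3 fwd=0
After 6 (visit(J)): cur=J back=4 fwd=0
After 7 (visit(M)): cur=M back=5 fwd=0
After 8 (visit(S)): cur=S back=6 fwd=0

Answer: back: HOME,W,R,Y,J,M
current: S
forward: (empty)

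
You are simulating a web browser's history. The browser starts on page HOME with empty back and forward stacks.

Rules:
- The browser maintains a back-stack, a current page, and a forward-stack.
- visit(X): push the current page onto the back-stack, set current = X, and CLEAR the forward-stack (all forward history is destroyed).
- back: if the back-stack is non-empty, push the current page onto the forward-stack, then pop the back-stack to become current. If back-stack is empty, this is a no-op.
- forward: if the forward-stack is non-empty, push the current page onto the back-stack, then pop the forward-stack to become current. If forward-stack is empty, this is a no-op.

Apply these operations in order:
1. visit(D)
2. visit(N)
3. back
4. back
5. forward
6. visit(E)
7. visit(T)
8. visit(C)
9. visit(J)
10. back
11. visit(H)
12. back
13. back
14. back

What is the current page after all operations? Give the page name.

Answer: E

Derivation:
After 1 (visit(D)): cur=D back=1 fwd=0
After 2 (visit(N)): cur=N back=2 fwd=0
After 3 (back): cur=D back=1 fwd=1
After 4 (back): cur=HOME back=0 fwd=2
After 5 (forward): cur=D back=1 fwd=1
After 6 (visit(E)): cur=E back=2 fwd=0
After 7 (visit(T)): cur=T back=3 fwd=0
After 8 (visit(C)): cur=C back=4 fwd=0
After 9 (visit(J)): cur=J back=5 fwd=0
After 10 (back): cur=C back=4 fwd=1
After 11 (visit(H)): cur=H back=5 fwd=0
After 12 (back): cur=C back=4 fwd=1
After 13 (back): cur=T back=3 fwd=2
After 14 (back): cur=E back=2 fwd=3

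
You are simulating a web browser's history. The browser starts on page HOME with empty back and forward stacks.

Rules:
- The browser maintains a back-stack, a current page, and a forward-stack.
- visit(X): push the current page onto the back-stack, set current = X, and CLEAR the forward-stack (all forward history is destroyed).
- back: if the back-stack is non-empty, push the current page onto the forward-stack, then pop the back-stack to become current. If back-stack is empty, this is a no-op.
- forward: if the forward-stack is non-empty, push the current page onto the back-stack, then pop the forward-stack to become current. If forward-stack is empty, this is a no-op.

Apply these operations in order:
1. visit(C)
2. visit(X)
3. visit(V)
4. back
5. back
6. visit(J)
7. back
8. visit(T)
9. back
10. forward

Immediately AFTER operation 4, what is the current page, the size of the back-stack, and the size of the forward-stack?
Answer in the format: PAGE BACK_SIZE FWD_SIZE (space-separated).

After 1 (visit(C)): cur=C back=1 fwd=0
After 2 (visit(X)): cur=X back=2 fwd=0
After 3 (visit(V)): cur=V back=3 fwd=0
After 4 (back): cur=X back=2 fwd=1

X 2 1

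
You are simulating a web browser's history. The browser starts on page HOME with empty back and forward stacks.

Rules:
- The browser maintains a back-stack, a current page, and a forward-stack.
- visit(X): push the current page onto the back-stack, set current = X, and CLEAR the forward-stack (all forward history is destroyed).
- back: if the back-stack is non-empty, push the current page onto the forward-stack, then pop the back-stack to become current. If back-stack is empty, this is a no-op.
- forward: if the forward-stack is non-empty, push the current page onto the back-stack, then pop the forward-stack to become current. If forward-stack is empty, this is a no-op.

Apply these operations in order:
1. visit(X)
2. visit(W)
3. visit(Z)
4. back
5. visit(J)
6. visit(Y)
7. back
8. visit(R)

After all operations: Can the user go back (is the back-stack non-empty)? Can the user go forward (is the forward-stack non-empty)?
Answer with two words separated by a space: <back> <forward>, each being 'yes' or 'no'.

After 1 (visit(X)): cur=X back=1 fwd=0
After 2 (visit(W)): cur=W back=2 fwd=0
After 3 (visit(Z)): cur=Z back=3 fwd=0
After 4 (back): cur=W back=2 fwd=1
After 5 (visit(J)): cur=J back=3 fwd=0
After 6 (visit(Y)): cur=Y back=4 fwd=0
After 7 (back): cur=J back=3 fwd=1
After 8 (visit(R)): cur=R back=4 fwd=0

Answer: yes no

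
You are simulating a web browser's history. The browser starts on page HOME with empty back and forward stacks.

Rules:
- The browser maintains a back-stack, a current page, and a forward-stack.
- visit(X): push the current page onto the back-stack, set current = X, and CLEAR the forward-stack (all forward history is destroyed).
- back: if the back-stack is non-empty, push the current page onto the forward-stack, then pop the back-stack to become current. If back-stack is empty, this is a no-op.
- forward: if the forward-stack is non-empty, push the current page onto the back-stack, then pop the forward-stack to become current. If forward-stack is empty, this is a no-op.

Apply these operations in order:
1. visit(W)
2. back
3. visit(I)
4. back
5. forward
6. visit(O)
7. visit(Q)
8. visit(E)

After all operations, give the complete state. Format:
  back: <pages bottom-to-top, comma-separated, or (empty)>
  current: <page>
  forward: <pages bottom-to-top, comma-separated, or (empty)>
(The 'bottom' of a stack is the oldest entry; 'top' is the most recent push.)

After 1 (visit(W)): cur=W back=1 fwd=0
After 2 (back): cur=HOME back=0 fwd=1
After 3 (visit(I)): cur=I back=1 fwd=0
After 4 (back): cur=HOME back=0 fwd=1
After 5 (forward): cur=I back=1 fwd=0
After 6 (visit(O)): cur=O back=2 fwd=0
After 7 (visit(Q)): cur=Q back=3 fwd=0
After 8 (visit(E)): cur=E back=4 fwd=0

Answer: back: HOME,I,O,Q
current: E
forward: (empty)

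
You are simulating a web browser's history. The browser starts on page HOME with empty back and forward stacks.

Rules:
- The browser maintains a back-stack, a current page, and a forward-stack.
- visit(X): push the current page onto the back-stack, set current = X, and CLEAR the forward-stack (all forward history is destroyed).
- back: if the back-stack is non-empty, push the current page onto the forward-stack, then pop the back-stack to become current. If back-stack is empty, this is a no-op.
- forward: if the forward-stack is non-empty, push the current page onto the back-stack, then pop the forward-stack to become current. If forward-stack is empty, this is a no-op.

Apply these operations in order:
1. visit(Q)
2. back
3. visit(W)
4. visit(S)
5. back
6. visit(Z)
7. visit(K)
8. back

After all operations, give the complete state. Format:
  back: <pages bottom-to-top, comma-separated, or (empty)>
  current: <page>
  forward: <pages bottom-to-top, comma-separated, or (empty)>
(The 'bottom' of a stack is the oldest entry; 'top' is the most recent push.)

Answer: back: HOME,W
current: Z
forward: K

Derivation:
After 1 (visit(Q)): cur=Q back=1 fwd=0
After 2 (back): cur=HOME back=0 fwd=1
After 3 (visit(W)): cur=W back=1 fwd=0
After 4 (visit(S)): cur=S back=2 fwd=0
After 5 (back): cur=W back=1 fwd=1
After 6 (visit(Z)): cur=Z back=2 fwd=0
After 7 (visit(K)): cur=K back=3 fwd=0
After 8 (back): cur=Z back=2 fwd=1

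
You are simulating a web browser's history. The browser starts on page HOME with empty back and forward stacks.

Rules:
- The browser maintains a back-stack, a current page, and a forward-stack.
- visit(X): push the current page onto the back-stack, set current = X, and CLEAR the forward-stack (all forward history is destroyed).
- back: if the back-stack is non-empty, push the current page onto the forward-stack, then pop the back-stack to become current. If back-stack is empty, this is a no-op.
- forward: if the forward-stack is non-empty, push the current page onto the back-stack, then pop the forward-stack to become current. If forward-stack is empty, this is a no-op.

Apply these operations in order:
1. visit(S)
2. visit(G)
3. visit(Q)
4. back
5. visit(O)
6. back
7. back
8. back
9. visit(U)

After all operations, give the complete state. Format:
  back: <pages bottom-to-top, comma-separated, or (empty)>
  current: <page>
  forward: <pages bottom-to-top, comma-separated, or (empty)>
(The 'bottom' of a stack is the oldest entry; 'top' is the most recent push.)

Answer: back: HOME
current: U
forward: (empty)

Derivation:
After 1 (visit(S)): cur=S back=1 fwd=0
After 2 (visit(G)): cur=G back=2 fwd=0
After 3 (visit(Q)): cur=Q back=3 fwd=0
After 4 (back): cur=G back=2 fwd=1
After 5 (visit(O)): cur=O back=3 fwd=0
After 6 (back): cur=G back=2 fwd=1
After 7 (back): cur=S back=1 fwd=2
After 8 (back): cur=HOME back=0 fwd=3
After 9 (visit(U)): cur=U back=1 fwd=0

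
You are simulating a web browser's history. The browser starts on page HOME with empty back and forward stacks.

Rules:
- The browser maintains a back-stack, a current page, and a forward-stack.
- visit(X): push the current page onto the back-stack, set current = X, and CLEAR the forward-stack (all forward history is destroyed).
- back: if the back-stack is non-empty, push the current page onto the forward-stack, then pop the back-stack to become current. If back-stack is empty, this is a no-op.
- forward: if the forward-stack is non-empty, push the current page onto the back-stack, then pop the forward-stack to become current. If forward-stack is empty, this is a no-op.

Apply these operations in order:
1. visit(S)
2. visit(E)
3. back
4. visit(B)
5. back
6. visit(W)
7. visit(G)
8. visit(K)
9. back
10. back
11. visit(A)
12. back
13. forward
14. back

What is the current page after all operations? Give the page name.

After 1 (visit(S)): cur=S back=1 fwd=0
After 2 (visit(E)): cur=E back=2 fwd=0
After 3 (back): cur=S back=1 fwd=1
After 4 (visit(B)): cur=B back=2 fwd=0
After 5 (back): cur=S back=1 fwd=1
After 6 (visit(W)): cur=W back=2 fwd=0
After 7 (visit(G)): cur=G back=3 fwd=0
After 8 (visit(K)): cur=K back=4 fwd=0
After 9 (back): cur=G back=3 fwd=1
After 10 (back): cur=W back=2 fwd=2
After 11 (visit(A)): cur=A back=3 fwd=0
After 12 (back): cur=W back=2 fwd=1
After 13 (forward): cur=A back=3 fwd=0
After 14 (back): cur=W back=2 fwd=1

Answer: W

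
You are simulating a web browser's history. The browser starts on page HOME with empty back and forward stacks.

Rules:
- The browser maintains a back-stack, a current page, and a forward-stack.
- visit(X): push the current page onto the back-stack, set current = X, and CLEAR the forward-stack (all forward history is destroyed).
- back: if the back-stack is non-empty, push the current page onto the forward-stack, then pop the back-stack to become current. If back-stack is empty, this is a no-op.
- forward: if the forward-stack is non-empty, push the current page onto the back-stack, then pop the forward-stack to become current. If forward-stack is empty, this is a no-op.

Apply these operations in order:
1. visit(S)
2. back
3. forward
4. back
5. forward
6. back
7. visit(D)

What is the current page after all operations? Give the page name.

Answer: D

Derivation:
After 1 (visit(S)): cur=S back=1 fwd=0
After 2 (back): cur=HOME back=0 fwd=1
After 3 (forward): cur=S back=1 fwd=0
After 4 (back): cur=HOME back=0 fwd=1
After 5 (forward): cur=S back=1 fwd=0
After 6 (back): cur=HOME back=0 fwd=1
After 7 (visit(D)): cur=D back=1 fwd=0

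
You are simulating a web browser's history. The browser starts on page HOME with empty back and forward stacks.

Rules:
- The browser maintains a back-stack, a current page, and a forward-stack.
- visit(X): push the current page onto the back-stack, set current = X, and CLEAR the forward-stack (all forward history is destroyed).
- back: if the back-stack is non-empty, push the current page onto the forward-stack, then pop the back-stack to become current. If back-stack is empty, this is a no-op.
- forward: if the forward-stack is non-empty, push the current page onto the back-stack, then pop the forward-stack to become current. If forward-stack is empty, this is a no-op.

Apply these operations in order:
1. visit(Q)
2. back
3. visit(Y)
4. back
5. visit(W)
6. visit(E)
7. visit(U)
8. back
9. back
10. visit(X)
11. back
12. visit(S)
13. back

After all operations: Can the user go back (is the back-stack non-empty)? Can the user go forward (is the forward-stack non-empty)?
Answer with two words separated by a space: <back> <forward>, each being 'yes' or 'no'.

Answer: yes yes

Derivation:
After 1 (visit(Q)): cur=Q back=1 fwd=0
After 2 (back): cur=HOME back=0 fwd=1
After 3 (visit(Y)): cur=Y back=1 fwd=0
After 4 (back): cur=HOME back=0 fwd=1
After 5 (visit(W)): cur=W back=1 fwd=0
After 6 (visit(E)): cur=E back=2 fwd=0
After 7 (visit(U)): cur=U back=3 fwd=0
After 8 (back): cur=E back=2 fwd=1
After 9 (back): cur=W back=1 fwd=2
After 10 (visit(X)): cur=X back=2 fwd=0
After 11 (back): cur=W back=1 fwd=1
After 12 (visit(S)): cur=S back=2 fwd=0
After 13 (back): cur=W back=1 fwd=1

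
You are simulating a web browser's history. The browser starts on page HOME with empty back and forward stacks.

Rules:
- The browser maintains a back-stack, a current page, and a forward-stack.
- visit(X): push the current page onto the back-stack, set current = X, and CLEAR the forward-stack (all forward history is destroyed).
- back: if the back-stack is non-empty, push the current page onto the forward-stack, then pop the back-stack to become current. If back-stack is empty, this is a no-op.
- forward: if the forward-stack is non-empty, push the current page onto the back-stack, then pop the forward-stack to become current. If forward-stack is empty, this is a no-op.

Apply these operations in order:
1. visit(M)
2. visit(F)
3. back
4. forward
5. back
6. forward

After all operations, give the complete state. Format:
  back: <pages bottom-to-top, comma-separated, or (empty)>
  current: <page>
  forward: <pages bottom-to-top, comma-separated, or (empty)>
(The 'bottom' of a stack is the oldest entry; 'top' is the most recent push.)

Answer: back: HOME,M
current: F
forward: (empty)

Derivation:
After 1 (visit(M)): cur=M back=1 fwd=0
After 2 (visit(F)): cur=F back=2 fwd=0
After 3 (back): cur=M back=1 fwd=1
After 4 (forward): cur=F back=2 fwd=0
After 5 (back): cur=M back=1 fwd=1
After 6 (forward): cur=F back=2 fwd=0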